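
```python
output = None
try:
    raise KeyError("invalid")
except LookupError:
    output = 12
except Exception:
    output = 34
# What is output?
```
12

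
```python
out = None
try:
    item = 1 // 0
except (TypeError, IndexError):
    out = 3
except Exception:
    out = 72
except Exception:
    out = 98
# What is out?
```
72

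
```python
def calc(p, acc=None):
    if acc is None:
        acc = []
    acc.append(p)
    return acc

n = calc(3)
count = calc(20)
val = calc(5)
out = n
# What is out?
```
[3]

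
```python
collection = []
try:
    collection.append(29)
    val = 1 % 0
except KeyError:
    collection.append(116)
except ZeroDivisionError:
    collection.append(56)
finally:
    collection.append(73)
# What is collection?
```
[29, 56, 73]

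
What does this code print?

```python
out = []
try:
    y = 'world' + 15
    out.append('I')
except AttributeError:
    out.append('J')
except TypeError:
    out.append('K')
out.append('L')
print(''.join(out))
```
KL

TypeError is caught by its specific handler, not AttributeError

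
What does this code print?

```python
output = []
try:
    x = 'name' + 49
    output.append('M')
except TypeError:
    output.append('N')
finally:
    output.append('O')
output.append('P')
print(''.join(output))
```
NOP

finally always runs, even after exception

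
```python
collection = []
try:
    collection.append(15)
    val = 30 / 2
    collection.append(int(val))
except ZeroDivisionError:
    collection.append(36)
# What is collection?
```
[15, 15]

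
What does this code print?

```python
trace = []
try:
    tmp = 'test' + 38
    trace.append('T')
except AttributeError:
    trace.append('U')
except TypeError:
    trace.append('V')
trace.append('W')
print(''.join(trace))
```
VW

TypeError is caught by its specific handler, not AttributeError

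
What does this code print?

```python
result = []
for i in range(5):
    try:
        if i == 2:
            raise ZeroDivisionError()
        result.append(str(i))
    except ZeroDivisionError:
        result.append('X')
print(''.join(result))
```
01X34

Exception on i=2 caught, loop continues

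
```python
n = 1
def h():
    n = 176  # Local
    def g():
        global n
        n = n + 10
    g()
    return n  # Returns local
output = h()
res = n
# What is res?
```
11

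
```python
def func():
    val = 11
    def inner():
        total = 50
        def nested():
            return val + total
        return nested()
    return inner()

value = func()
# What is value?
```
61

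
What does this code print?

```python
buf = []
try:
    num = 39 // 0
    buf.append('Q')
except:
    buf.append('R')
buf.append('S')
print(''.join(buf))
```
RS

Exception raised in try, caught by bare except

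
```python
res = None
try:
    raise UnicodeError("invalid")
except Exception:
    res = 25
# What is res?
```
25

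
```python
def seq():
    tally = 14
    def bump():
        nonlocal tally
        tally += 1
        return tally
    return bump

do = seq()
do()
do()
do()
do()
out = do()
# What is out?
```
19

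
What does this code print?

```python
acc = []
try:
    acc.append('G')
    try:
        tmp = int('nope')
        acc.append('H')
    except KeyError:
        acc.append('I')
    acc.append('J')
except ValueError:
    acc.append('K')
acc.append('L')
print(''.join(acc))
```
GKL

Inner handler doesn't match, propagates to outer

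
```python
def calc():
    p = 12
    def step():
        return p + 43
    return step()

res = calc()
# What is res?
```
55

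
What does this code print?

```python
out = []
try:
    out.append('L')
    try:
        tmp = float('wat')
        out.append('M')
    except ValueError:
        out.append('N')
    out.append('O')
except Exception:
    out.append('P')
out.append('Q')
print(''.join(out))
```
LNOQ

Inner exception caught by inner handler, outer continues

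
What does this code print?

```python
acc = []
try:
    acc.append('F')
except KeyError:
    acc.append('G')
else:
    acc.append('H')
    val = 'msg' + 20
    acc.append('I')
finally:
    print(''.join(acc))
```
FH

Try succeeds, else appends 'H', TypeError in else is uncaught, finally prints before exception propagates ('I' never appended)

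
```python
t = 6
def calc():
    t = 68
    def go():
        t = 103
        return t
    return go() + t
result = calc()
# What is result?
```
171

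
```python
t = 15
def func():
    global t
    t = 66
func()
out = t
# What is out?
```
66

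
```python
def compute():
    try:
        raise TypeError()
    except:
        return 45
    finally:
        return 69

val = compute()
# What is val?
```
69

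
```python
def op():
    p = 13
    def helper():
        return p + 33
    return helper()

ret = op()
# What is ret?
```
46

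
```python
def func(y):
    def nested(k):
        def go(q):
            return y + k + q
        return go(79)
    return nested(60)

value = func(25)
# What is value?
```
164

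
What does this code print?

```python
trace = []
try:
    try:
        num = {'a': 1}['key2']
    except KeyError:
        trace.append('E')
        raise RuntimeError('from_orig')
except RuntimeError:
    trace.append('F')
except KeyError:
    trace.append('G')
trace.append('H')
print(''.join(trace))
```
EFH

RuntimeError raised and caught, original KeyError not re-raised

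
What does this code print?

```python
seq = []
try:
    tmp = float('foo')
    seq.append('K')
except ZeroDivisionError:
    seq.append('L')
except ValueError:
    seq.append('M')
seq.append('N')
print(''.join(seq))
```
MN

ValueError is caught by its specific handler, not ZeroDivisionError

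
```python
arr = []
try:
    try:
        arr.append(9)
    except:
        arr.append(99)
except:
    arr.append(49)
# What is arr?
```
[9]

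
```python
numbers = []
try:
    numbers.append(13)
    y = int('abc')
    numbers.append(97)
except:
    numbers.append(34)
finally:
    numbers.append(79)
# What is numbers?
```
[13, 34, 79]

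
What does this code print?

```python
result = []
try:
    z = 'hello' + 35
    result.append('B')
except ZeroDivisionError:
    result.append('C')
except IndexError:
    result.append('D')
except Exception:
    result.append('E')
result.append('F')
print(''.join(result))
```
EF

TypeError not specifically caught, falls to Exception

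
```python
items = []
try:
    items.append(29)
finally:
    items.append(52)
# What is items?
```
[29, 52]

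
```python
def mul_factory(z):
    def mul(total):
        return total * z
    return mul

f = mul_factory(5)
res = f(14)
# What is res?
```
70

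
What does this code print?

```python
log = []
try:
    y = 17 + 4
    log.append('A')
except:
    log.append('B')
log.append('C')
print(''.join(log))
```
AC

No exception, try block completes normally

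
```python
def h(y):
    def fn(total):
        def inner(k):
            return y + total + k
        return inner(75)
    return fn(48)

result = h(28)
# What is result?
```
151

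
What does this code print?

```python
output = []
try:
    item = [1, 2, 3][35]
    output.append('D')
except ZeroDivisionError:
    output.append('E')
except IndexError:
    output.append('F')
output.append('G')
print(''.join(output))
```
FG

IndexError is caught by its specific handler, not ZeroDivisionError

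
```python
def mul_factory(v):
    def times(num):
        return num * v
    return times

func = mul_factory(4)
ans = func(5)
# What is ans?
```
20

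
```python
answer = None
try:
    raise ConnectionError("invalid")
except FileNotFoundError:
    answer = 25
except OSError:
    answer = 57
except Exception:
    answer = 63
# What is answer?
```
57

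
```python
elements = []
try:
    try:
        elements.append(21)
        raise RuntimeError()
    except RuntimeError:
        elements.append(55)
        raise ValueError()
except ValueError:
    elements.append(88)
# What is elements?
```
[21, 55, 88]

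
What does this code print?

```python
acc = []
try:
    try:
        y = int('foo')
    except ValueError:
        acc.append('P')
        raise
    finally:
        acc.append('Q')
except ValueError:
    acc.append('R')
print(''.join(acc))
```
PQR

finally runs before re-raised exception propagates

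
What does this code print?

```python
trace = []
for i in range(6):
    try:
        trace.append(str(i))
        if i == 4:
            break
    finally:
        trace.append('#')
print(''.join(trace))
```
0#1#2#3#4#

finally runs even when breaking out of loop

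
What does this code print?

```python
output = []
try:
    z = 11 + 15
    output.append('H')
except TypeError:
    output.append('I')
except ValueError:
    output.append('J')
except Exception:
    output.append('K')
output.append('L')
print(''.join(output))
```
HL

No exception, try block completes normally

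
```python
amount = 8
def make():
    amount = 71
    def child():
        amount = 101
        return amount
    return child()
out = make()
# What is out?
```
101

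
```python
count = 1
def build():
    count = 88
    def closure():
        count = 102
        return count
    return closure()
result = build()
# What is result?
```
102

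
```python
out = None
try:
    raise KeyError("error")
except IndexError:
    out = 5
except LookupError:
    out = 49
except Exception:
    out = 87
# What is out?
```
49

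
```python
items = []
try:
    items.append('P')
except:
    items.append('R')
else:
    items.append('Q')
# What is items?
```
['P', 'Q']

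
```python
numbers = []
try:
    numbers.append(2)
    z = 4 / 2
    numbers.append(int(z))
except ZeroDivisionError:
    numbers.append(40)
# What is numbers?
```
[2, 2]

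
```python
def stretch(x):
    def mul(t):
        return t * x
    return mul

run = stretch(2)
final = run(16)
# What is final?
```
32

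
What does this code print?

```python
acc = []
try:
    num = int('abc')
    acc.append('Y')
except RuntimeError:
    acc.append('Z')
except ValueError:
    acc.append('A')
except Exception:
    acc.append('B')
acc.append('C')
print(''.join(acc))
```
AC

ValueError matches before generic Exception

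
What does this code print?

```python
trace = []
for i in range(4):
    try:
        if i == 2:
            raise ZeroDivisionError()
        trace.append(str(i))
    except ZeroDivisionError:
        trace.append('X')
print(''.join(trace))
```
01X3

Exception on i=2 caught, loop continues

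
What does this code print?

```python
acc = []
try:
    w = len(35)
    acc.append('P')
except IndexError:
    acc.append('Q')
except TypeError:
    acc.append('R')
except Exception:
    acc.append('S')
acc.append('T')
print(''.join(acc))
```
RT

TypeError matches before generic Exception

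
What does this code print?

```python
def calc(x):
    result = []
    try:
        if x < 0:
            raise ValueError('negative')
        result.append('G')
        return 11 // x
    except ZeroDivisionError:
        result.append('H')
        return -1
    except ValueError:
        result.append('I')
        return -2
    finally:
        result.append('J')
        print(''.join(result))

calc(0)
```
GHJ

x=0 causes ZeroDivisionError, caught, finally prints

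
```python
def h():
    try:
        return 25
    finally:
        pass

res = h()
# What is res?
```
25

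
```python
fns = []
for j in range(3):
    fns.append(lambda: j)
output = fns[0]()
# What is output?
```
2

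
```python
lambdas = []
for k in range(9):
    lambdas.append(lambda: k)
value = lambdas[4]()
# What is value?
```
8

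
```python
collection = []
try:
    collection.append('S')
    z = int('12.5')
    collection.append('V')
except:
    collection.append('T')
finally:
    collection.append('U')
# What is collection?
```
['S', 'T', 'U']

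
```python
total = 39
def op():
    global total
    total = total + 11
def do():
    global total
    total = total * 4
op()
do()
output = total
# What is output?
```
200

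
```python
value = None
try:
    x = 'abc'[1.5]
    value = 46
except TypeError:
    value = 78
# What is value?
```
78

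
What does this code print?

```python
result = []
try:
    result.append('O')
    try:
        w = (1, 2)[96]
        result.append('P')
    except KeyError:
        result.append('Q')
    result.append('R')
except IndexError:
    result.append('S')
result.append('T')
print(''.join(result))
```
OST

Inner handler doesn't match, propagates to outer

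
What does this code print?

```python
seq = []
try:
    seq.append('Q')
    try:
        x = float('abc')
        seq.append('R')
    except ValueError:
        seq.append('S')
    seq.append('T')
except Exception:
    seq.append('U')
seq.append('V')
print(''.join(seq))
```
QSTV

Inner exception caught by inner handler, outer continues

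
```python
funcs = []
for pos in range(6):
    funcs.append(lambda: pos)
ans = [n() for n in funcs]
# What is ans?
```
[5, 5, 5, 5, 5, 5]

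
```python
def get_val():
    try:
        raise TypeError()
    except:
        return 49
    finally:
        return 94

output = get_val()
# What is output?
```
94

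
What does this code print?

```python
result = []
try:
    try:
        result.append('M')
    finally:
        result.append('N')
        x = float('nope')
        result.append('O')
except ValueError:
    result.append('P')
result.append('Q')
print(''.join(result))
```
MNPQ

Exception in inner finally caught by outer except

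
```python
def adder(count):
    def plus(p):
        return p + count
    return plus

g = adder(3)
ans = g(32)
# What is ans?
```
35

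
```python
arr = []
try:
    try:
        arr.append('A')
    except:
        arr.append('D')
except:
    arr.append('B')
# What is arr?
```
['A']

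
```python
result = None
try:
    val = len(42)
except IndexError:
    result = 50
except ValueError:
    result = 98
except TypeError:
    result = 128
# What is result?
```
128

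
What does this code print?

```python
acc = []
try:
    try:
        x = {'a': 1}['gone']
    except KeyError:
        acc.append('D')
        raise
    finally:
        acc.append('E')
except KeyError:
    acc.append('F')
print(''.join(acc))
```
DEF

finally runs before re-raised exception propagates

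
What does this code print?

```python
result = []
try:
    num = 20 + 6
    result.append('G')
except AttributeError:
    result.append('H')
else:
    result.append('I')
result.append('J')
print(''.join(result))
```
GIJ

else block runs when no exception occurs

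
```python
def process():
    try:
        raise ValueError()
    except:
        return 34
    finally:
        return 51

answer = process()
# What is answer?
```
51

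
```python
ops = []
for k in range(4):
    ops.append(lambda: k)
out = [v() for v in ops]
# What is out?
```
[3, 3, 3, 3]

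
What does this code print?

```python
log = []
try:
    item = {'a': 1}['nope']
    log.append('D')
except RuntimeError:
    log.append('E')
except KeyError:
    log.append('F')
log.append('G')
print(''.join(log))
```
FG

KeyError is caught by its specific handler, not RuntimeError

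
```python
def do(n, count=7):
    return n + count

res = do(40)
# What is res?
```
47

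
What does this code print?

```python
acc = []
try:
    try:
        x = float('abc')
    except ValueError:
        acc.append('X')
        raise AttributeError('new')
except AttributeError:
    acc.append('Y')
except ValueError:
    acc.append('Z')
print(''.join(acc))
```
XY

New AttributeError raised, caught by outer AttributeError handler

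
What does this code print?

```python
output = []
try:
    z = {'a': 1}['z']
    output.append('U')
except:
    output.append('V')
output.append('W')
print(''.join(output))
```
VW

Exception raised in try, caught by bare except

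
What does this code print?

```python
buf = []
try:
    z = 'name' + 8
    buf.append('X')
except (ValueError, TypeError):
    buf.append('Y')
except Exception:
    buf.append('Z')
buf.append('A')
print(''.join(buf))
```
YA

TypeError matches tuple containing it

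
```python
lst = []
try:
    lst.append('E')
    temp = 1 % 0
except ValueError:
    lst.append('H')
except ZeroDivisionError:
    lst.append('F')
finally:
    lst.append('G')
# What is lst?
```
['E', 'F', 'G']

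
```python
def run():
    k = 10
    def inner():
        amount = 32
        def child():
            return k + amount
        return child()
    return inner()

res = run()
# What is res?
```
42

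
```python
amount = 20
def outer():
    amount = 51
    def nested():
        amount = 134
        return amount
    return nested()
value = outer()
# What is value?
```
134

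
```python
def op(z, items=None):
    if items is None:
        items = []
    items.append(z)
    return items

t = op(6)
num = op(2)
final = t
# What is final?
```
[6]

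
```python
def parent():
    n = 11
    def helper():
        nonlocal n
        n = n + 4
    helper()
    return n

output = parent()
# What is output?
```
15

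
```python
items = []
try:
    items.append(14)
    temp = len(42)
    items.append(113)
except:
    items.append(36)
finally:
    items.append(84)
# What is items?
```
[14, 36, 84]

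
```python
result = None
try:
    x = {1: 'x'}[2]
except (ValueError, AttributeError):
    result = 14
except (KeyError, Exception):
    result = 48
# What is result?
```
48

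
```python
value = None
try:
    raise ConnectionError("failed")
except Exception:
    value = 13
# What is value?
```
13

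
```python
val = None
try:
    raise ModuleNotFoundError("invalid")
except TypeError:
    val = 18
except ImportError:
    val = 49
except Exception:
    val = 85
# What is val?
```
49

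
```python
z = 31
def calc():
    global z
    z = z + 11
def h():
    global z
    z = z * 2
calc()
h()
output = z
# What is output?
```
84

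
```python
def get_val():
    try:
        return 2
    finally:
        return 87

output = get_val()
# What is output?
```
87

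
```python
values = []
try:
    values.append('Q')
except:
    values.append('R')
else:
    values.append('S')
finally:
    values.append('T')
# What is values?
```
['Q', 'S', 'T']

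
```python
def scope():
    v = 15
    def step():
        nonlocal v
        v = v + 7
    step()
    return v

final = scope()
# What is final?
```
22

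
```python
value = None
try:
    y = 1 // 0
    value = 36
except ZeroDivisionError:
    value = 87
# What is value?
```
87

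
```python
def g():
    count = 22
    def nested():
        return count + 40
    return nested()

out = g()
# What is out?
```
62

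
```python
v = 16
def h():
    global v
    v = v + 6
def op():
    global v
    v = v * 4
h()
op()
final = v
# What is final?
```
88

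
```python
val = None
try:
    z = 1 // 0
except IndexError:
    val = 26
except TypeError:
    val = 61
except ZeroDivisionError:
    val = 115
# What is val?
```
115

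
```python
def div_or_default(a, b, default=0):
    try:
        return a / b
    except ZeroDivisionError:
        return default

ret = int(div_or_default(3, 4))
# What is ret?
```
0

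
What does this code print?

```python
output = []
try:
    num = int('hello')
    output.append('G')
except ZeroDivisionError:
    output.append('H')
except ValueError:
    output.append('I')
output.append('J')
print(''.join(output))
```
IJ

ValueError is caught by its specific handler, not ZeroDivisionError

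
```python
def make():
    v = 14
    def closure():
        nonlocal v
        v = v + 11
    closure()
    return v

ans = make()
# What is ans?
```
25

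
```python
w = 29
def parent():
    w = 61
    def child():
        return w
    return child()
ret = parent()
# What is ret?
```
61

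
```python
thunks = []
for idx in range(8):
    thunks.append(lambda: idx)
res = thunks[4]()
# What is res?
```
7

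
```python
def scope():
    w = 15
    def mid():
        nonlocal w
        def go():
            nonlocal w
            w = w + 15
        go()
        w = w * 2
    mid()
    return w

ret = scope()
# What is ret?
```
60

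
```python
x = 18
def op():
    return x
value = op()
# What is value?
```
18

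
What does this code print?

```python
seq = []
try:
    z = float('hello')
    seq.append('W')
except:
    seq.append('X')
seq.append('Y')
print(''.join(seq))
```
XY

Exception raised in try, caught by bare except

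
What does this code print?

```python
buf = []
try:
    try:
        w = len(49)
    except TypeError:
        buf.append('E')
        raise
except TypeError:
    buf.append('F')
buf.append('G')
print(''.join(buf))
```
EFG

raise without argument re-raises current exception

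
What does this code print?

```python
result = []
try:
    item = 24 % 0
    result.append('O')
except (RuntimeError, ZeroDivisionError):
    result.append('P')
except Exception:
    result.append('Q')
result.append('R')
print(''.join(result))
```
PR

ZeroDivisionError matches tuple containing it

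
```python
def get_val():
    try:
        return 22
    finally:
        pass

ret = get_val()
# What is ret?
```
22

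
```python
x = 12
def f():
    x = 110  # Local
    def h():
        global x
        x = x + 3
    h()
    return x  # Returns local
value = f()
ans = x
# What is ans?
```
15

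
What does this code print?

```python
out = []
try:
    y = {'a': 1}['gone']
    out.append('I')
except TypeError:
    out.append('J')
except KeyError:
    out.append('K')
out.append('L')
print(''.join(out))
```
KL

KeyError is caught by its specific handler, not TypeError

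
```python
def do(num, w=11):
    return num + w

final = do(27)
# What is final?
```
38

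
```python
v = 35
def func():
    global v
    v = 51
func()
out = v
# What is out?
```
51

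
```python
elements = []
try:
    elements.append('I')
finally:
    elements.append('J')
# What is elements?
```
['I', 'J']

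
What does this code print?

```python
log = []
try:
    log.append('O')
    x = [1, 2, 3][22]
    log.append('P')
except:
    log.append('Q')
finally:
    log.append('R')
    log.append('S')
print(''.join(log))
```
OQRS

Code before exception runs, then except, then all of finally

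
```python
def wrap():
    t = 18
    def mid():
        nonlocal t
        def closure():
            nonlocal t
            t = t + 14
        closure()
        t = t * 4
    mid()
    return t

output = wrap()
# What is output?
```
128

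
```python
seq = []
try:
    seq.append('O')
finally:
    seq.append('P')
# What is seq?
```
['O', 'P']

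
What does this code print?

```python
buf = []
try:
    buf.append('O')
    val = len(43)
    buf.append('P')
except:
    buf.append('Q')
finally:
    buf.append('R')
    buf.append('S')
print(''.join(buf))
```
OQRS

Code before exception runs, then except, then all of finally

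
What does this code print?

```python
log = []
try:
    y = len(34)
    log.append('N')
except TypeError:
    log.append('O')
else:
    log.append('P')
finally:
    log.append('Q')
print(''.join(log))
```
OQ

Exception: except runs, else skipped, finally runs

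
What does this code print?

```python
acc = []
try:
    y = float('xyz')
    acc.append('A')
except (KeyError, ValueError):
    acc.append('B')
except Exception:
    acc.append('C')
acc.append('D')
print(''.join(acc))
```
BD

ValueError matches tuple containing it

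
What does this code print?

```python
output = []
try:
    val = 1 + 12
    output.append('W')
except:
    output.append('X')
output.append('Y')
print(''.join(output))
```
WY

No exception, try block completes normally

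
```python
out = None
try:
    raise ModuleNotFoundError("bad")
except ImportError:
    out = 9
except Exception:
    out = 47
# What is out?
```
9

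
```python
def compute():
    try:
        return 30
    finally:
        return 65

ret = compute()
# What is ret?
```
65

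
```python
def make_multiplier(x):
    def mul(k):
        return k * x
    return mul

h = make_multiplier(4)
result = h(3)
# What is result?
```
12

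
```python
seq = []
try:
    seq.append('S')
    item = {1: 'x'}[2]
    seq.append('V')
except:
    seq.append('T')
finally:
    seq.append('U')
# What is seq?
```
['S', 'T', 'U']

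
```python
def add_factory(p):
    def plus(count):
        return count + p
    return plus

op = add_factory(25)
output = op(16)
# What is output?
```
41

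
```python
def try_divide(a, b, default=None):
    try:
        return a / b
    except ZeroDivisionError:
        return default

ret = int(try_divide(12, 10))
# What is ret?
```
1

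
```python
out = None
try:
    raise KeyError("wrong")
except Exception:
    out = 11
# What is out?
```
11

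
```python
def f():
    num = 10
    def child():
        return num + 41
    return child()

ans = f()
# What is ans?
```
51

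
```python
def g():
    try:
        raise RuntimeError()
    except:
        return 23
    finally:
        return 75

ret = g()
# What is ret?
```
75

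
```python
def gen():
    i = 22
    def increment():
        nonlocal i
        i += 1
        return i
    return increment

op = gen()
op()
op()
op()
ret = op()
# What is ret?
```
26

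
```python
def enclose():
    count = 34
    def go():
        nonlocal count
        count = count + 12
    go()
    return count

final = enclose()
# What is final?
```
46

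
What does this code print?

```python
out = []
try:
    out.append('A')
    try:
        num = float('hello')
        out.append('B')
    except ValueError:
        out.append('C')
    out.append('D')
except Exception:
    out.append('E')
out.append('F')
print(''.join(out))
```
ACDF

Inner exception caught by inner handler, outer continues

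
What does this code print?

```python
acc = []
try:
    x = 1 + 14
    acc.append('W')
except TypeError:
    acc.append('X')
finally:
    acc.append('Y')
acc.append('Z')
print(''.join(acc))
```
WYZ

finally runs after normal execution too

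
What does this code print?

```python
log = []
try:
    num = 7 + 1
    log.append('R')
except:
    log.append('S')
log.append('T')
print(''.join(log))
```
RT

No exception, try block completes normally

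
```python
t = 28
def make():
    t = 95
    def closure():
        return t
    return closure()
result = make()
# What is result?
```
95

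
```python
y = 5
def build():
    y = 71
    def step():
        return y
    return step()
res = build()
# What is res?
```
71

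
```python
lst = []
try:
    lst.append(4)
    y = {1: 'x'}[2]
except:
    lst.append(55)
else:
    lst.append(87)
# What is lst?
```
[4, 55]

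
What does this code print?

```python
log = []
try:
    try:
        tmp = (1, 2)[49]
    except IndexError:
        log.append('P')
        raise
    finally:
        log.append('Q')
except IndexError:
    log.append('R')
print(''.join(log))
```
PQR

finally runs before re-raised exception propagates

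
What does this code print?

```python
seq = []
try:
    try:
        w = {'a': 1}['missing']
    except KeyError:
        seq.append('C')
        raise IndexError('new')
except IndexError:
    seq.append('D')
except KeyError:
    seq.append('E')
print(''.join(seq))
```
CD

New IndexError raised, caught by outer IndexError handler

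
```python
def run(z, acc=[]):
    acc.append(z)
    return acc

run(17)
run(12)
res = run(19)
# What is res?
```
[17, 12, 19]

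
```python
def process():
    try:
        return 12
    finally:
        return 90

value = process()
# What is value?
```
90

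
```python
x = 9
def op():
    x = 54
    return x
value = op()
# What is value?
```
54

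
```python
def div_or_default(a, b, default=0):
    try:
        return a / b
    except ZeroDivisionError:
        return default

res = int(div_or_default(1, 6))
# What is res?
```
0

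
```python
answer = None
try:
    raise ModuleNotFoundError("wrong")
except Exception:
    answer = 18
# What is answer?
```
18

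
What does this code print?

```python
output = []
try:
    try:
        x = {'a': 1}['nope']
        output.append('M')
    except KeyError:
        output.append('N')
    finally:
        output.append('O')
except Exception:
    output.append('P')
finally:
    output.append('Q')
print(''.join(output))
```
NOQ

Both finally blocks run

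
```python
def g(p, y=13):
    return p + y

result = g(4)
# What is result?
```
17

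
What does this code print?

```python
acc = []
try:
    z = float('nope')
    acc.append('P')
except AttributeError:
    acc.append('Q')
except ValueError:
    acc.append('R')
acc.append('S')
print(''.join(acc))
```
RS

ValueError is caught by its specific handler, not AttributeError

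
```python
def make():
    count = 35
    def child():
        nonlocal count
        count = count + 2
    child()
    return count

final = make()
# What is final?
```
37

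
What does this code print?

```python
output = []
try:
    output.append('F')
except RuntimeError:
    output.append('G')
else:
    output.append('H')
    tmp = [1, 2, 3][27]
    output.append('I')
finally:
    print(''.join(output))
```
FH

Try succeeds, else appends 'H', IndexError in else is uncaught, finally prints before exception propagates ('I' never appended)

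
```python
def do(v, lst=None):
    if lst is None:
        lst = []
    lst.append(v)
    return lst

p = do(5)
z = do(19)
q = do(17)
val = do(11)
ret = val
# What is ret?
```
[11]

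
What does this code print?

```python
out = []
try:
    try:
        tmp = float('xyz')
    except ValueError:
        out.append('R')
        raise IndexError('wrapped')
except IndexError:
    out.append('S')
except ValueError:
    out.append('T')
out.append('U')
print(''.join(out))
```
RSU

IndexError raised and caught, original ValueError not re-raised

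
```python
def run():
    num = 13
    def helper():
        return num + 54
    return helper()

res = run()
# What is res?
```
67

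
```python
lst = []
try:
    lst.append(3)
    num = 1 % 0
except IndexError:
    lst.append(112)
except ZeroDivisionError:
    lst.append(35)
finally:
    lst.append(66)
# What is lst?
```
[3, 35, 66]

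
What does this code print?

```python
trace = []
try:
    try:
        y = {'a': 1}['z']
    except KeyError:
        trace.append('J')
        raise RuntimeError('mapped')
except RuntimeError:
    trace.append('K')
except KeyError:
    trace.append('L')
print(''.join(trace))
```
JK

New RuntimeError raised, caught by outer RuntimeError handler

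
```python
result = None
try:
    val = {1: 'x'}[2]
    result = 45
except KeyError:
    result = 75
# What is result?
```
75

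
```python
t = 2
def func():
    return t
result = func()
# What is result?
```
2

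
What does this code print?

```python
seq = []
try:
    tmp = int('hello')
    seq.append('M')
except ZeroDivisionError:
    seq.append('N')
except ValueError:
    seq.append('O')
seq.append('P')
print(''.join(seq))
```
OP

ValueError is caught by its specific handler, not ZeroDivisionError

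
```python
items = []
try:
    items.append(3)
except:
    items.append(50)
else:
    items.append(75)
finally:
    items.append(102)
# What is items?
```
[3, 75, 102]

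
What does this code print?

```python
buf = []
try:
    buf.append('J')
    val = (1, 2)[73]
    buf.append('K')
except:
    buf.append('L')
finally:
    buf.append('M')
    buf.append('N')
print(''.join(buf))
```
JLMN

Code before exception runs, then except, then all of finally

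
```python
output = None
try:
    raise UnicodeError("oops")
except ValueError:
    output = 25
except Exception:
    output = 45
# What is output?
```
25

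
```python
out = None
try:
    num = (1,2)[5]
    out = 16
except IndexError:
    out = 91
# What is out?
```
91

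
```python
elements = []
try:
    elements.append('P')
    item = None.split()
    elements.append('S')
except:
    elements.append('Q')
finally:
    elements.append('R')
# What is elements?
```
['P', 'Q', 'R']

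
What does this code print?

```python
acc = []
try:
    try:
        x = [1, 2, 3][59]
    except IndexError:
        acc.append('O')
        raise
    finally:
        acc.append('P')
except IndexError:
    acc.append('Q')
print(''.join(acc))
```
OPQ

finally runs before re-raised exception propagates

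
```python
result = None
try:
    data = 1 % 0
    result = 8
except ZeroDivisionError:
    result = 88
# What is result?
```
88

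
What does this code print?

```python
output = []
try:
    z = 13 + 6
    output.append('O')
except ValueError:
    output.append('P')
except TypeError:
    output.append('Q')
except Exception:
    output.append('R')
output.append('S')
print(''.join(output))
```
OS

No exception, try block completes normally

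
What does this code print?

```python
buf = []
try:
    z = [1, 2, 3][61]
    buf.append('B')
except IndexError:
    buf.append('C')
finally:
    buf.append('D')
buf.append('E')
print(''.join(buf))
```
CDE

finally always runs, even after exception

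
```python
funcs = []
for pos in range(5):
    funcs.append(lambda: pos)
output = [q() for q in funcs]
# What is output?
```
[4, 4, 4, 4, 4]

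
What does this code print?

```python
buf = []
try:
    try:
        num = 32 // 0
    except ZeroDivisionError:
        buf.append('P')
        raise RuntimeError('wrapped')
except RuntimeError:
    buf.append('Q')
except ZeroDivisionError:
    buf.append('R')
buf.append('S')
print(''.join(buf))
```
PQS

RuntimeError raised and caught, original ZeroDivisionError not re-raised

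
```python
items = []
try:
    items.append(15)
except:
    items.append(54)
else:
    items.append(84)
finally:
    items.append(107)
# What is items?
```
[15, 84, 107]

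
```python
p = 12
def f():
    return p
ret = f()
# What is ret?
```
12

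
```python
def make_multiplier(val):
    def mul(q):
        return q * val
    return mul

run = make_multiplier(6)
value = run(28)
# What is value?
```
168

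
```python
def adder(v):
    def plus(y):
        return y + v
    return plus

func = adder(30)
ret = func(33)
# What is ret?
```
63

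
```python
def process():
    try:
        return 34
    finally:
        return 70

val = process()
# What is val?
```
70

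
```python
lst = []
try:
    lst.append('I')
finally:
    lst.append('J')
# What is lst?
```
['I', 'J']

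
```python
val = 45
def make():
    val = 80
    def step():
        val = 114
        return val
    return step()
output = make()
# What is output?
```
114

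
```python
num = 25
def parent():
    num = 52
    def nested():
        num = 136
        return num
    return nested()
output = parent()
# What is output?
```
136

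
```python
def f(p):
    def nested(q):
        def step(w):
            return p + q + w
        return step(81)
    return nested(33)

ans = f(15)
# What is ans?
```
129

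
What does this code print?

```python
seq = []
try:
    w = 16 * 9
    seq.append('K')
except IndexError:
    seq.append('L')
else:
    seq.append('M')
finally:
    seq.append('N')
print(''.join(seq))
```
KMN

else runs before finally when no exception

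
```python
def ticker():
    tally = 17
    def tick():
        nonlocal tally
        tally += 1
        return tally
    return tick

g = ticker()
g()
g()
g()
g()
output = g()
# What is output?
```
22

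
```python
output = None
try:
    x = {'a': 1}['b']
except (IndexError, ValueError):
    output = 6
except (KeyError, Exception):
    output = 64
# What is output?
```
64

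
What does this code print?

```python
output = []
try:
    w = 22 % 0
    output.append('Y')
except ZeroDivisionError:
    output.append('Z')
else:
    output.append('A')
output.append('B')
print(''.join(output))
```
ZB

else block skipped when exception is caught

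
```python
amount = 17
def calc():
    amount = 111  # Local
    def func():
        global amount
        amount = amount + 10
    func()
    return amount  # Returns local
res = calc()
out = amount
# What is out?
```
27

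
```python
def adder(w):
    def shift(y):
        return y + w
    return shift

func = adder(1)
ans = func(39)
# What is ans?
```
40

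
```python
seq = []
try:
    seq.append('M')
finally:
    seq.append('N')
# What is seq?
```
['M', 'N']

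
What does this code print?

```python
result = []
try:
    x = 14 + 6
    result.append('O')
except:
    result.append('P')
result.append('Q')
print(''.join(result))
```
OQ

No exception, try block completes normally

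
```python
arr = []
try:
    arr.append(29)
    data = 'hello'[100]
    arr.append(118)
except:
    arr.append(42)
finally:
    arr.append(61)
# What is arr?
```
[29, 42, 61]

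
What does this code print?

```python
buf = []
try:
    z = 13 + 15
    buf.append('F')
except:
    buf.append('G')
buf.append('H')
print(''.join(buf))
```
FH

No exception, try block completes normally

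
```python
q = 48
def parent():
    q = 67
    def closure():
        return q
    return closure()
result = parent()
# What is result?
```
67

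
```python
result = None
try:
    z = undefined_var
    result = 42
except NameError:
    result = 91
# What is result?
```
91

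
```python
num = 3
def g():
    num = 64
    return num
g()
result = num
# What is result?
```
3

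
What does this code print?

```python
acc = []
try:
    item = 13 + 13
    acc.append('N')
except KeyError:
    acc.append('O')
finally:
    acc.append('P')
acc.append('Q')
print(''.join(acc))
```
NPQ

finally runs after normal execution too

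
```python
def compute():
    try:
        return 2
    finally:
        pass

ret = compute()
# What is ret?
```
2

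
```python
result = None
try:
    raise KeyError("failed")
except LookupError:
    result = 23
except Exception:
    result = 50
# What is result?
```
23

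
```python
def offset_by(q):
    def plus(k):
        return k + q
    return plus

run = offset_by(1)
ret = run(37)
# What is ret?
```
38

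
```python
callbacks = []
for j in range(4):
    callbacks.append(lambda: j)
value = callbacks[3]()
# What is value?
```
3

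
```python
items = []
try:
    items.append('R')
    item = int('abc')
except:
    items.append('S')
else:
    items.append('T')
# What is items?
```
['R', 'S']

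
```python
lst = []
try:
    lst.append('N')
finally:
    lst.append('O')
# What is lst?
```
['N', 'O']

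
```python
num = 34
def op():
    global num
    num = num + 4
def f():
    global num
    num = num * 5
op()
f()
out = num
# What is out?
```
190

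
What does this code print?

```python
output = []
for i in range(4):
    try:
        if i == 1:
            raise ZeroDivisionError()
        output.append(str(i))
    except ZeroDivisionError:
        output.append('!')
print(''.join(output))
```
0!23

Exception on i=1 caught, loop continues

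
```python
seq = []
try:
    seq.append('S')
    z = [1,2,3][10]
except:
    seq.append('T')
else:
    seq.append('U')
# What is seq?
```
['S', 'T']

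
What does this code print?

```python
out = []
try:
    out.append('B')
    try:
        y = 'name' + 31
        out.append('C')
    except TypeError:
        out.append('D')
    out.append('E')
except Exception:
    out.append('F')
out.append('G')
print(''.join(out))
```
BDEG

Inner exception caught by inner handler, outer continues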